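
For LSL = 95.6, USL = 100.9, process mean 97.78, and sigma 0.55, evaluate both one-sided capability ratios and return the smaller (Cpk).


Cpu = (USL - mean) / (3*sigma) = (100.9 - 97.78) / (3*0.55) = 1.8909
Cpl = (mean - LSL) / (3*sigma) = (97.78 - 95.6) / (3*0.55) = 1.3212
Cpk = min(Cpu, Cpl) = 1.3212

1.3212


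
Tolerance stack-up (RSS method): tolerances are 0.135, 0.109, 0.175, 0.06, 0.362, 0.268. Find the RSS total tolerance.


RSS = sqrt(0.135^2 + 0.109^2 + 0.175^2 + 0.06^2 + 0.362^2 + 0.268^2)
= sqrt(0.267199)
= 0.5169

0.5169


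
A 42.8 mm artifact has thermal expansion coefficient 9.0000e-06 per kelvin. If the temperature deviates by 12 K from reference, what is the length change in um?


dL = L * alpha * dT
= 42.8 * 9.0000e-06 * 12
= 0.0046224 mm
dL_um = 0.0046224 * 1000 = 4.6224 um

4.6224


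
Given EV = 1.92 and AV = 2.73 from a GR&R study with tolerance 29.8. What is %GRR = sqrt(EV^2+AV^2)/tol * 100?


GRR = sqrt(EV^2 + AV^2) = sqrt(1.92^2 + 2.73^2) = 3.337559
%GRR = GRR / tol * 100 = 3.337559 / 29.8 * 100
%GRR = 11.1999

11.1999


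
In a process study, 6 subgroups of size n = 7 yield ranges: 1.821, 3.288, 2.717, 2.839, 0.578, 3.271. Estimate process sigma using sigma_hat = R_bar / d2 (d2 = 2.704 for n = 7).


R_bar = (1.821 + 3.288 + 2.717 + 2.839 + 0.578 + 3.271) / 6
R_bar = 14.514 / 6 = 2.419
sigma_hat = R_bar / d2 = 2.419 / 2.704 = 0.8946

0.8946


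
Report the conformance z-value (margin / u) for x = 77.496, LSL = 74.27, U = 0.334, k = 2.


u = U / k = 0.334 / 2 = 0.167
margin = |LSL - x| = |74.27 - 77.496| = 3.226
z = margin / u = 3.226 / 0.167
z = 19.3174

19.3174


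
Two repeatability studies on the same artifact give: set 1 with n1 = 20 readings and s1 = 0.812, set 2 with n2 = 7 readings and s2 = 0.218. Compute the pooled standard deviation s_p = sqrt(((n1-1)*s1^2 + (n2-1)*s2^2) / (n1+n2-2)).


s_p = sqrt(((n1-1)*s1^2 + (n2-1)*s2^2) / (n1+n2-2))
numerator = (20-1)*0.812^2 + (7-1)*0.218^2 = 12.527536 + 0.285144 = 12.81268
denominator = 20 + 7 - 2 = 25
s_p^2 = 12.81268 / 25 = 0.5125072
s_p = sqrt(0.5125072) = 0.7159

0.7159


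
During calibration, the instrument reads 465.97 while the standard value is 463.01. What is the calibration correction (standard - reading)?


Correction = standard - reading
= 463.01 - 465.97
= -2.9600

-2.9600


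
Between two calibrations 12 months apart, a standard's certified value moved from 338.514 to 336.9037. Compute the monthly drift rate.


rate = (v2 - v1) / months
= (336.9037 - 338.514) / 12
= -1.6103 / 12
= -0.1342

-0.1342


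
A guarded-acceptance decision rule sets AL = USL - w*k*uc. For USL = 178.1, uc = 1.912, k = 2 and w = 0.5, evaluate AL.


U = k * uc = 2 * 1.912 = 3.824
guard band g = w * U = 0.5 * 3.824 = 1.912
AL = USL - g = 178.1 - 1.912
AL = 176.1880

176.1880


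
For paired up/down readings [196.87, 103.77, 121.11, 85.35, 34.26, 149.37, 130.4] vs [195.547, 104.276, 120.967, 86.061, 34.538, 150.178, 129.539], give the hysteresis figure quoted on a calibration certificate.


|196.87 - 195.547| = 1.3230
|103.77 - 104.276| = 0.5060
|121.11 - 120.967| = 0.1430
|85.35 - 86.061| = 0.7110
|34.26 - 34.538| = 0.2780
|149.37 - 150.178| = 0.8080
|130.4 - 129.539| = 0.8610
hysteresis = max(diffs) = 1.3230

1.3230


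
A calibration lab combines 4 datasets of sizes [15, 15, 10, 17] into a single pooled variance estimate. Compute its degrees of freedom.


nu = sum_i (n_i - 1)
nu = ((15 - 1) + (15 - 1) + (10 - 1) + (17 - 1))
nu = 14 + 14 + 9 + 16
nu = 53

53


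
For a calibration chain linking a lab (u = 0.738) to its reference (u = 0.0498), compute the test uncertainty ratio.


TUR = u_lab / u_ref
= 0.738 / 0.0498
= 14.8193

14.8193


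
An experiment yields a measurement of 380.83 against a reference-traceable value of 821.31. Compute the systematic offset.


Systematic error = measured - true
= 380.83 - 821.31
= -440.4800

-440.4800


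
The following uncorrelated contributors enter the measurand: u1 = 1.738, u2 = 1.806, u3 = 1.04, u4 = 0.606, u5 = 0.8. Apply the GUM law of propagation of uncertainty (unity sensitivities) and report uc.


uc = sqrt(1.738^2 + 1.806^2 + 1.04^2 + 0.606^2 + 0.8^2)
uc = sqrt(8.371116)
uc = 2.8933

2.8933


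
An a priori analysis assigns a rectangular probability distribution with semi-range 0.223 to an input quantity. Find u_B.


u_B = half_width / sqrt(3)
u_B = 0.223 / 1.7320508
u_B = 0.1287

0.1287


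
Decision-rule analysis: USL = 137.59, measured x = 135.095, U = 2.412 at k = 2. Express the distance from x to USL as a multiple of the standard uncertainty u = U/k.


u = U / k = 2.412 / 2 = 1.206
margin = |USL - x| = |137.59 - 135.095| = 2.495
z = margin / u = 2.495 / 1.206
z = 2.0688

2.0688


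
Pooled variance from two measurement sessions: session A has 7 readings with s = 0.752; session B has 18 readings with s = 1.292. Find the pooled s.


s_p = sqrt(((n1-1)*s1^2 + (n2-1)*s2^2) / (n1+n2-2))
numerator = (7-1)*0.752^2 + (18-1)*1.292^2 = 3.393024 + 28.377488 = 31.770512
denominator = 7 + 18 - 2 = 23
s_p^2 = 31.770512 / 23 = 1.3813266
s_p = sqrt(1.3813266) = 1.1753

1.1753


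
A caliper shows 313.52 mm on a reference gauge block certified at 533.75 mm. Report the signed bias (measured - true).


Systematic error = measured - true
= 313.52 - 533.75
= -220.2300

-220.2300


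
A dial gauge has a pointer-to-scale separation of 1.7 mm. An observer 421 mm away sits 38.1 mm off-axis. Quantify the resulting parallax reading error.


error = h * offset / d
= 1.7 * 38.1 / 421
= 0.1538

0.1538


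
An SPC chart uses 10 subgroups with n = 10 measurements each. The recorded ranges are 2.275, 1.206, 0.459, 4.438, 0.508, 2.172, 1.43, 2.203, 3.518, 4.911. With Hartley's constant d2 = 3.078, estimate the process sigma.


R_bar = (2.275 + 1.206 + 0.459 + 4.438 + 0.508 + 2.172 + 1.43 + 2.203 + 3.518 + 4.911) / 10
R_bar = 23.12 / 10 = 2.312
sigma_hat = R_bar / d2 = 2.312 / 3.078 = 0.7511

0.7511


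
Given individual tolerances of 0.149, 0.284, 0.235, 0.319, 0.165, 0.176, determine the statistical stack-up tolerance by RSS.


RSS = sqrt(0.149^2 + 0.284^2 + 0.235^2 + 0.319^2 + 0.165^2 + 0.176^2)
= sqrt(0.318044)
= 0.5640

0.5640


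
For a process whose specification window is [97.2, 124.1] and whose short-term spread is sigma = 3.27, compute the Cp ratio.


Cp = (USL - LSL) / (6 * sigma)
= (124.1 - 97.2) / (6 * 3.27)
= 26.9000 / 19.6200
= 1.3710

1.3710


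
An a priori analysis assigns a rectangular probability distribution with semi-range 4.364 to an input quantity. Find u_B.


u_B = half_width / sqrt(3)
u_B = 4.364 / 1.7320508
u_B = 2.5196

2.5196


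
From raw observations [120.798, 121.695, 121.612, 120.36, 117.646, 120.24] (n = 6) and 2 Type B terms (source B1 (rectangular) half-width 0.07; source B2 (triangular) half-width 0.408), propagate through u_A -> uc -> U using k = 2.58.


mean = (120.798 + 121.695 + 121.612 + 120.36 + 117.646 + 120.24) / 6 = 120.3918333
s = sqrt(sum((x - mean)^2)/(n-1)) = 1.4775445
u_A = s / sqrt(n) = 1.4775445 / sqrt(6) = 0.60320502
u_B1 = 0.07 / sqrt(3) = 0.040414519
u_B2 = 0.408 / sqrt(6) = 0.1665653
uc = sqrt(0.60320502^2 + 0.040414519^2 + 0.1665653^2) = 0.62708343
U = k * uc = 2.58 * 0.62708343
U = 1.6179

1.6179


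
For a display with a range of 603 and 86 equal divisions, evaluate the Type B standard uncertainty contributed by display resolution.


resolution = range / divisions
resolution = 603 / 86 = 7.0116279
u_res = resolution / (2*sqrt(3))
u_res = 7.0116279 / 3.4641016
u_res = 2.0241

2.0241


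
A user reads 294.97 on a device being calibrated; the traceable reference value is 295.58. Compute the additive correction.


Correction = standard - reading
= 295.58 - 294.97
= 0.6100

0.6100


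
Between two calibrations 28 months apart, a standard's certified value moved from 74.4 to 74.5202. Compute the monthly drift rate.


rate = (v2 - v1) / months
= (74.5202 - 74.4) / 28
= 0.1202 / 28
= 0.0043

0.0043


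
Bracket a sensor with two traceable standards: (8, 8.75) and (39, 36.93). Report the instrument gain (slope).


slope = (y2 - y1) / (x2 - x1)
= (36.93 - 8.75) / (39 - 8)
= 28.1800 / 31
= 0.9090

0.9090


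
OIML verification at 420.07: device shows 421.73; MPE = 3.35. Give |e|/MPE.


e = indication - reference = 421.73 - 420.07 = 1.6600
|e| = 1.6600
ratio = |e| / MPE = 1.6600 / 3.35
ratio = 0.4955

0.4955


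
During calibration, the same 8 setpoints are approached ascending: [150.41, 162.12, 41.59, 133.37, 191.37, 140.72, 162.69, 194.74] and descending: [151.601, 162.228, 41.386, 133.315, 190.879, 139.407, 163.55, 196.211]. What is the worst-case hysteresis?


|150.41 - 151.601| = 1.1910
|162.12 - 162.228| = 0.1080
|41.59 - 41.386| = 0.2040
|133.37 - 133.315| = 0.0550
|191.37 - 190.879| = 0.4910
|140.72 - 139.407| = 1.3130
|162.69 - 163.55| = 0.8600
|194.74 - 196.211| = 1.4710
hysteresis = max(diffs) = 1.4710

1.4710


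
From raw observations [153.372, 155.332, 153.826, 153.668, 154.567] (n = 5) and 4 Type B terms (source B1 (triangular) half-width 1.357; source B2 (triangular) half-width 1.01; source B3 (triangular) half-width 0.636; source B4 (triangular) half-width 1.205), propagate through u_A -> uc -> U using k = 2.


mean = (153.372 + 155.332 + 153.826 + 153.668 + 154.567) / 5 = 154.153
s = sqrt(sum((x - mean)^2)/(n-1)) = 0.79270928
u_A = s / sqrt(n) = 0.79270928 / sqrt(5) = 0.35451037
u_B1 = 1.357 / sqrt(6) = 0.55399293
u_B2 = 1.01 / sqrt(6) = 0.41233077
u_B3 = 0.636 / sqrt(6) = 0.25964591
u_B4 = 1.205 / sqrt(6) = 0.49193919
uc = sqrt(0.35451037^2 + 0.55399293^2 + 0.41233077^2 + 0.25964591^2 + 0.49193919^2) = 0.95499874
U = k * uc = 2 * 0.95499874
U = 1.9100

1.9100


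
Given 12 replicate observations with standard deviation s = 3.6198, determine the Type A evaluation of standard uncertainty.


u_A = s / sqrt(n)
u_A = 3.6198 / sqrt(12)
u_A = 3.6198 / 3.4641016
u_A = 1.0449

1.0449


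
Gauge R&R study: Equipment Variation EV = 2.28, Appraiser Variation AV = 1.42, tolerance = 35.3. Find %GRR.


GRR = sqrt(EV^2 + AV^2) = sqrt(2.28^2 + 1.42^2) = 2.686038
%GRR = GRR / tol * 100 = 2.686038 / 35.3 * 100
%GRR = 7.6092

7.6092


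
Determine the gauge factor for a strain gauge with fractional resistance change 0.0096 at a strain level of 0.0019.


GF = (dR/R) / epsilon
= 0.0096 / 0.0019
= 5.0526

5.0526


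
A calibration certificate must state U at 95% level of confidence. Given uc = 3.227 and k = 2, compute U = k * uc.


U = k * uc
U = 2 * 3.227
U = 6.4540

6.4540


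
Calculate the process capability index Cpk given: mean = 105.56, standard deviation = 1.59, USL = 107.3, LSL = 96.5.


Cpu = (USL - mean) / (3*sigma) = (107.3 - 105.56) / (3*1.59) = 0.3648
Cpl = (mean - LSL) / (3*sigma) = (105.56 - 96.5) / (3*1.59) = 1.8994
Cpk = min(Cpu, Cpl) = 0.3648

0.3648


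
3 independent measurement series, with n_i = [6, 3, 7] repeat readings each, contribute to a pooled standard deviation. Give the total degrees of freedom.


nu = sum_i (n_i - 1)
nu = ((6 - 1) + (3 - 1) + (7 - 1))
nu = 5 + 2 + 6
nu = 13

13


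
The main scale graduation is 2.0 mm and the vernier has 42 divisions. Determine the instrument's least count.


LC = MSD / n_div
= 2.0 / 42
= 0.0476

0.0476


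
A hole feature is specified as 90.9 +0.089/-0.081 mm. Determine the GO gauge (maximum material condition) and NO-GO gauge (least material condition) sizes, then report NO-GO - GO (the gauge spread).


GO = nominal - lower_tol (smallest hole = maximum material condition)
GO = 90.9 - 0.081 = 90.819
NO-GO = nominal + upper_tol (largest hole = least material condition)
NO-GO = 90.9 + 0.089 = 90.989
spread = NO-GO - GO = 90.989 - 90.819 = 0.1700

0.1700


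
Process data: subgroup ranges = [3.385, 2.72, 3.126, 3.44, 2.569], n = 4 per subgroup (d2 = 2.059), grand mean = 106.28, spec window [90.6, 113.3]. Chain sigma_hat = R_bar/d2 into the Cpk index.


R_bar = (3.385 + 2.72 + 3.126 + 3.44 + 2.569) / 5 = 3.048
sigma = R_bar / d2 = 3.048 / 2.059 = 1.4803303
Cp = (USL - LSL)/(6*sigma) = (113.3 - 90.6)/(6*1.4803303) = 2.5557
Cpu = (113.3 - 106.28)/(3*1.4803303) = 1.5807
Cpl = (106.28 - 90.6)/(3*1.4803303) = 3.5307
Cpk = min(Cpu, Cpl) = 1.5807

1.5807


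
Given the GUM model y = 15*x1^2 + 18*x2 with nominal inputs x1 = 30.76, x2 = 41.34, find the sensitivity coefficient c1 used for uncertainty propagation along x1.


y = 15*x1^2 + 18*x2
dy/dx1 = 2*15*x1
Evaluate at x1 = 30.76: c1 = 30 * 30.76
c1 = 922.8000

922.8000


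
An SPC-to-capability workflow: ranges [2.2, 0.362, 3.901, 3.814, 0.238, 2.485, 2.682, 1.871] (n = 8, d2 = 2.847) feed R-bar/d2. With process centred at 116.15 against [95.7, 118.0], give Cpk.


R_bar = (2.2 + 0.362 + 3.901 + 3.814 + 0.238 + 2.485 + 2.682 + 1.871) / 8 = 2.194125
sigma = R_bar / d2 = 2.194125 / 2.847 = 0.77067966
Cp = (USL - LSL)/(6*sigma) = (118.0 - 95.7)/(6*0.77067966) = 4.8226
Cpu = (118.0 - 116.15)/(3*0.77067966) = 0.8002
Cpl = (116.15 - 95.7)/(3*0.77067966) = 8.8450
Cpk = min(Cpu, Cpl) = 0.8002

0.8002


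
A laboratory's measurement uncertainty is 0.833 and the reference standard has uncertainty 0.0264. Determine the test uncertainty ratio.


TUR = u_lab / u_ref
= 0.833 / 0.0264
= 31.5530

31.5530


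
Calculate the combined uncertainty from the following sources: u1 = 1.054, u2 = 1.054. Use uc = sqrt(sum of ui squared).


uc = sqrt(1.054^2 + 1.054^2)
uc = sqrt(2.221832)
uc = 1.4906

1.4906


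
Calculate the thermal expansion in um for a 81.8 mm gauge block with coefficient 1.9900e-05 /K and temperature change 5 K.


dL = L * alpha * dT
= 81.8 * 1.9900e-05 * 5
= 0.0081391 mm
dL_um = 0.0081391 * 1000 = 8.1391 um

8.1391


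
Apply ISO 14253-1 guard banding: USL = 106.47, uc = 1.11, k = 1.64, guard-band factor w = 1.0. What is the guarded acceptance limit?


U = k * uc = 1.64 * 1.11 = 1.8204
guard band g = w * U = 1.0 * 1.8204 = 1.8204
AL = USL - g = 106.47 - 1.8204
AL = 104.6496

104.6496


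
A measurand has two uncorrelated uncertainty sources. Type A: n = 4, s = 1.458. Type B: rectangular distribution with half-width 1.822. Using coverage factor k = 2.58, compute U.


u_A = s / sqrt(n) = 1.458 / sqrt(4) = 0.729
u_B = half_width / sqrt(3) = 1.822 / sqrt(3) = 1.0519322
uc = sqrt(u_A^2 + u_B^2) = sqrt(0.729^2 + 1.0519322^2) = 1.2798447
U = k * uc = 2.58 * 1.2798447
U = 3.3020

3.3020


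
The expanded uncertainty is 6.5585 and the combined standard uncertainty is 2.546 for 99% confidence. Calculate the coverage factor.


k = U / uc
k = 6.5585 / 2.546
k = 2.576

2.576


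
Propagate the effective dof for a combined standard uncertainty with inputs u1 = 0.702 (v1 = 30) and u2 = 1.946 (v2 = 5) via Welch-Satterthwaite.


uc = sqrt(u1^2 + u2^2) = sqrt(0.702^2 + 1.946^2) = 2.0687484
v_eff = uc^4 / (u1^4/v1 + u2^4/v2)
= 2.0687484^4 / (0.702^4/30 + 1.946^4/5)
= 18.316003 / 2.8762418
v_eff = 6.3680

6.3680


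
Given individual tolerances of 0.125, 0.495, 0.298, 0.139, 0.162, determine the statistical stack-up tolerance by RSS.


RSS = sqrt(0.125^2 + 0.495^2 + 0.298^2 + 0.139^2 + 0.162^2)
= sqrt(0.395019)
= 0.6285

0.6285


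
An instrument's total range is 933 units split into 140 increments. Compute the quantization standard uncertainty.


resolution = range / divisions
resolution = 933 / 140 = 6.6642857
u_res = resolution / (2*sqrt(3))
u_res = 6.6642857 / 3.4641016
u_res = 1.9238

1.9238


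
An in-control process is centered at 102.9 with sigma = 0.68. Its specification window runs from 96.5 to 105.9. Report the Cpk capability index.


Cpu = (USL - mean) / (3*sigma) = (105.9 - 102.9) / (3*0.68) = 1.4706
Cpl = (mean - LSL) / (3*sigma) = (102.9 - 96.5) / (3*0.68) = 3.1373
Cpk = min(Cpu, Cpl) = 1.4706

1.4706


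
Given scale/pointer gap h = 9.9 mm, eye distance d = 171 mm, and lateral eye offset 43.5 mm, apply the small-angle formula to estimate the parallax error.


error = h * offset / d
= 9.9 * 43.5 / 171
= 2.5184

2.5184


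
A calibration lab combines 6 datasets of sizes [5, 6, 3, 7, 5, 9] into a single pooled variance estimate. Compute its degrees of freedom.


nu = sum_i (n_i - 1)
nu = ((5 - 1) + (6 - 1) + (3 - 1) + (7 - 1) + (5 - 1) + (9 - 1))
nu = 4 + 5 + 2 + 6 + 4 + 8
nu = 29

29


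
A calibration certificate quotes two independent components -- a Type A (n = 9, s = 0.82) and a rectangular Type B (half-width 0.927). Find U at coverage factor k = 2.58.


u_A = s / sqrt(n) = 0.82 / sqrt(9) = 0.27333333
u_B = half_width / sqrt(3) = 0.927 / sqrt(3) = 0.5352037
uc = sqrt(u_A^2 + u_B^2) = sqrt(0.27333333^2 + 0.5352037^2) = 0.60096099
U = k * uc = 2.58 * 0.60096099
U = 1.5505

1.5505


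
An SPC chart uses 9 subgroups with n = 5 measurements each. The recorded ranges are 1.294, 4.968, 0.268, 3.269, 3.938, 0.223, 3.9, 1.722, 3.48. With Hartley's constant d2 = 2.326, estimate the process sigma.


R_bar = (1.294 + 4.968 + 0.268 + 3.269 + 3.938 + 0.223 + 3.9 + 1.722 + 3.48) / 9
R_bar = 23.062 / 9 = 2.5624444
sigma_hat = R_bar / d2 = 2.5624444 / 2.326 = 1.1017

1.1017


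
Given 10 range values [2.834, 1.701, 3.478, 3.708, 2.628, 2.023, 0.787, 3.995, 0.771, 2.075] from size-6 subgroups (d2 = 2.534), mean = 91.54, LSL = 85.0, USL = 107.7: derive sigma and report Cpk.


R_bar = (2.834 + 1.701 + 3.478 + 3.708 + 2.628 + 2.023 + 0.787 + 3.995 + 0.771 + 2.075) / 10 = 2.4
sigma = R_bar / d2 = 2.4 / 2.534 = 0.94711918
Cp = (USL - LSL)/(6*sigma) = (107.7 - 85.0)/(6*0.94711918) = 3.9946
Cpu = (107.7 - 91.54)/(3*0.94711918) = 5.6874
Cpl = (91.54 - 85.0)/(3*0.94711918) = 2.3017
Cpk = min(Cpu, Cpl) = 2.3017

2.3017


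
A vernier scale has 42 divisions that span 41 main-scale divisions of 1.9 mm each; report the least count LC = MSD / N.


LC = MSD / n_div
= 1.9 / 42
= 0.0452

0.0452


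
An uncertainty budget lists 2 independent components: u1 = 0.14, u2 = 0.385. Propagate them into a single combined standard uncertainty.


uc = sqrt(0.14^2 + 0.385^2)
uc = sqrt(0.167825)
uc = 0.4097

0.4097


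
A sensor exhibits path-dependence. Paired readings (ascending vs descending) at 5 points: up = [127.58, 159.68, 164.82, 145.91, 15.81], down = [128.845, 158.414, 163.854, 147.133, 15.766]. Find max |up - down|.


|127.58 - 128.845| = 1.2650
|159.68 - 158.414| = 1.2660
|164.82 - 163.854| = 0.9660
|145.91 - 147.133| = 1.2230
|15.81 - 15.766| = 0.0440
hysteresis = max(diffs) = 1.2660

1.2660


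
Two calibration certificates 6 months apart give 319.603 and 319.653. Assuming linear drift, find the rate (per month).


rate = (v2 - v1) / months
= (319.653 - 319.603) / 6
= 0.0500 / 6
= 0.0083

0.0083


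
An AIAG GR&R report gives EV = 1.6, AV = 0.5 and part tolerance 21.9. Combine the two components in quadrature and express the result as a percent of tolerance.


GRR = sqrt(EV^2 + AV^2) = sqrt(1.6^2 + 0.5^2) = 1.6763055
%GRR = GRR / tol * 100 = 1.6763055 / 21.9 * 100
%GRR = 7.6544

7.6544


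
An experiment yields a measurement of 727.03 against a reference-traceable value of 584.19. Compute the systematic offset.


Systematic error = measured - true
= 727.03 - 584.19
= 142.8400

142.8400


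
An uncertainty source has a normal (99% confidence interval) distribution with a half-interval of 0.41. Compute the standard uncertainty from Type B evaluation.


u_B = half_width / 2.576
u_B = 0.41 / 2.576
u_B = 0.1592

0.1592


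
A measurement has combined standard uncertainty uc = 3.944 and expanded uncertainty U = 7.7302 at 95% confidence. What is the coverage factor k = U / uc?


k = U / uc
k = 7.7302 / 3.944
k = 1.96

1.96


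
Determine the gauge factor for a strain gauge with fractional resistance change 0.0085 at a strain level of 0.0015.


GF = (dR/R) / epsilon
= 0.0085 / 0.0015
= 5.6667

5.6667


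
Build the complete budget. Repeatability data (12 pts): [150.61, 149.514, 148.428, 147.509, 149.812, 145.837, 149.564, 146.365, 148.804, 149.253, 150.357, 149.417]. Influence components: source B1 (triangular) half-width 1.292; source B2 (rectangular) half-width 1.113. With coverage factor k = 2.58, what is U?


mean = (150.61 + 149.514 + 148.428 + 147.509 + 149.812 + 145.837 + 149.564 + 146.365 + 148.804 + 149.253 + 150.357 + 149.417) / 12 = 148.7891667
s = sqrt(sum((x - mean)^2)/(n-1)) = 1.5050264
u_A = s / sqrt(n) = 1.5050264 / sqrt(12) = 0.4344637
u_B1 = 1.292 / sqrt(6) = 0.52745679
u_B2 = 1.113 / sqrt(3) = 0.64259085
uc = sqrt(0.4344637^2 + 0.52745679^2 + 0.64259085^2) = 0.93802578
U = k * uc = 2.58 * 0.93802578
U = 2.4201

2.4201


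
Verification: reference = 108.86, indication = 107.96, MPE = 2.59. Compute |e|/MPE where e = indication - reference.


e = indication - reference = 107.96 - 108.86 = -0.9000
|e| = 0.9000
ratio = |e| / MPE = 0.9000 / 2.59
ratio = 0.3475

0.3475


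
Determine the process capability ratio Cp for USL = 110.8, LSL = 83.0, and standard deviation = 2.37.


Cp = (USL - LSL) / (6 * sigma)
= (110.8 - 83.0) / (6 * 2.37)
= 27.8000 / 14.2200
= 1.9550

1.9550


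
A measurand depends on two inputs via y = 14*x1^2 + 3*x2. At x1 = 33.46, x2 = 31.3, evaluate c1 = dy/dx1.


y = 14*x1^2 + 3*x2
dy/dx1 = 2*14*x1
Evaluate at x1 = 33.46: c1 = 28 * 33.46
c1 = 936.8800

936.8800


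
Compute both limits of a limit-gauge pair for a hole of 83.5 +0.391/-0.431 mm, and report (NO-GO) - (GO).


GO = nominal - lower_tol (smallest hole = maximum material condition)
GO = 83.5 - 0.431 = 83.069
NO-GO = nominal + upper_tol (largest hole = least material condition)
NO-GO = 83.5 + 0.391 = 83.891
spread = NO-GO - GO = 83.891 - 83.069 = 0.8220

0.8220


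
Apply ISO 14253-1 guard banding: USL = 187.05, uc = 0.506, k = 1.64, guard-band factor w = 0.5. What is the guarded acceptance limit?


U = k * uc = 1.64 * 0.506 = 0.82984
guard band g = w * U = 0.5 * 0.82984 = 0.41492
AL = USL - g = 187.05 - 0.41492
AL = 186.6351

186.6351


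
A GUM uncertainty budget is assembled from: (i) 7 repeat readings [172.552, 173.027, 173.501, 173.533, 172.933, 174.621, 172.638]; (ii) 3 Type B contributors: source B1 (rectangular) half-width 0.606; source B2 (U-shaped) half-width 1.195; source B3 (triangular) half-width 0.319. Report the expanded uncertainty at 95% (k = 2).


mean = (172.552 + 173.027 + 173.501 + 173.533 + 172.933 + 174.621 + 172.638) / 7 = 173.2578571
s = sqrt(sum((x - mean)^2)/(n-1)) = 0.71113347
u_A = s / sqrt(n) = 0.71113347 / sqrt(7) = 0.26878319
u_B1 = 0.606 / sqrt(3) = 0.34987426
u_B2 = 1.195 / sqrt(2) = 0.8449926
u_B3 = 0.319 / sqrt(6) = 0.1302312
uc = sqrt(0.26878319^2 + 0.34987426^2 + 0.8449926^2 + 0.1302312^2) = 0.96209618
U = k * uc = 2 * 0.96209618
U = 1.9242

1.9242


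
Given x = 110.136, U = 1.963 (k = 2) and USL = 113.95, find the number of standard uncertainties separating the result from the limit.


u = U / k = 1.963 / 2 = 0.9815
margin = |USL - x| = |113.95 - 110.136| = 3.814
z = margin / u = 3.814 / 0.9815
z = 3.8859

3.8859


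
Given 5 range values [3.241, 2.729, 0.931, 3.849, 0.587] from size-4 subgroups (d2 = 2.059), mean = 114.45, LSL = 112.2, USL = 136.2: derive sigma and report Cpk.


R_bar = (3.241 + 2.729 + 0.931 + 3.849 + 0.587) / 5 = 2.2674
sigma = R_bar / d2 = 2.2674 / 2.059 = 1.1012142
Cp = (USL - LSL)/(6*sigma) = (136.2 - 112.2)/(6*1.1012142) = 3.6324
Cpu = (136.2 - 114.45)/(3*1.1012142) = 6.5836
Cpl = (114.45 - 112.2)/(3*1.1012142) = 0.6811
Cpk = min(Cpu, Cpl) = 0.6811

0.6811


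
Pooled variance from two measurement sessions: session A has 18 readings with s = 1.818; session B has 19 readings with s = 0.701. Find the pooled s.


s_p = sqrt(((n1-1)*s1^2 + (n2-1)*s2^2) / (n1+n2-2))
numerator = (18-1)*1.818^2 + (19-1)*0.701^2 = 56.187108 + 8.845218 = 65.032326
denominator = 18 + 19 - 2 = 35
s_p^2 = 65.032326 / 35 = 1.8580665
s_p = sqrt(1.8580665) = 1.3631

1.3631


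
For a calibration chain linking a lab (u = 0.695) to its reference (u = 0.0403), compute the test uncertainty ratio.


TUR = u_lab / u_ref
= 0.695 / 0.0403
= 17.2457

17.2457


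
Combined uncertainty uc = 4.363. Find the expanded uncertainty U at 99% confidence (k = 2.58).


U = k * uc
U = 2.58 * 4.363
U = 11.2565

11.2565


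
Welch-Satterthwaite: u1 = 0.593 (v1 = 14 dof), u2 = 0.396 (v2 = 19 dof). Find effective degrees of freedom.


uc = sqrt(u1^2 + u2^2) = sqrt(0.593^2 + 0.396^2) = 0.71306732
v_eff = uc^4 / (u1^4/v1 + u2^4/v2)
= 0.71306732^4 / (0.593^4/14 + 0.396^4/19)
= 0.25853666 / 0.010126921
v_eff = 25.5296

25.5296


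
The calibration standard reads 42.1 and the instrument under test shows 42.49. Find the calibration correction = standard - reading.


Correction = standard - reading
= 42.1 - 42.49
= -0.3900

-0.3900


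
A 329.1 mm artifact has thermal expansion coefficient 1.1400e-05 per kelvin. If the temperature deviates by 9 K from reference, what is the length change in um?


dL = L * alpha * dT
= 329.1 * 1.1400e-05 * 9
= 0.0337657 mm
dL_um = 0.0337657 * 1000 = 33.7657 um

33.7657


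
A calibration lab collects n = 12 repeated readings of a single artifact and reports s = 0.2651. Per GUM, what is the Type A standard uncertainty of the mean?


u_A = s / sqrt(n)
u_A = 0.2651 / sqrt(12)
u_A = 0.2651 / 3.4641016
u_A = 0.0765

0.0765


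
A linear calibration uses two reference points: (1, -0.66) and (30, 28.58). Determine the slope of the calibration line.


slope = (y2 - y1) / (x2 - x1)
= (28.58 - -0.66) / (30 - 1)
= 29.2400 / 29
= 1.0083

1.0083


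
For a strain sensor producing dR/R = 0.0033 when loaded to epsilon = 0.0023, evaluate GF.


GF = (dR/R) / epsilon
= 0.0033 / 0.0023
= 1.4348

1.4348


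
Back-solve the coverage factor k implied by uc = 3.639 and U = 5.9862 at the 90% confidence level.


k = U / uc
k = 5.9862 / 3.639
k = 1.645

1.645


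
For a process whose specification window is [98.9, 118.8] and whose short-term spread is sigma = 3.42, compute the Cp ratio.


Cp = (USL - LSL) / (6 * sigma)
= (118.8 - 98.9) / (6 * 3.42)
= 19.9000 / 20.5200
= 0.9698

0.9698


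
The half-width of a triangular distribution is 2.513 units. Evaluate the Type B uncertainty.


u_B = half_width / sqrt(6)
u_B = 2.513 / 2.4494897
u_B = 1.0259

1.0259


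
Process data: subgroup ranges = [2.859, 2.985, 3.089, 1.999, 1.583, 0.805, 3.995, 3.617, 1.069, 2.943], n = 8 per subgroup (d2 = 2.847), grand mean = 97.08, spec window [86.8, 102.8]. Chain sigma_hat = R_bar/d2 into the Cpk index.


R_bar = (2.859 + 2.985 + 3.089 + 1.999 + 1.583 + 0.805 + 3.995 + 3.617 + 1.069 + 2.943) / 10 = 2.4944
sigma = R_bar / d2 = 2.4944 / 2.847 = 0.87615033
Cp = (USL - LSL)/(6*sigma) = (102.8 - 86.8)/(6*0.87615033) = 3.0436
Cpu = (102.8 - 97.08)/(3*0.87615033) = 2.1762
Cpl = (97.08 - 86.8)/(3*0.87615033) = 3.9110
Cpk = min(Cpu, Cpl) = 2.1762

2.1762


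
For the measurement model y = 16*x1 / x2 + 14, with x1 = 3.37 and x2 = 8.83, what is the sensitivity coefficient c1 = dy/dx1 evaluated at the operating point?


y = 16*x1 / x2 + 14
dy/dx1 = 16/x2
Evaluate at x2 = 8.83: c1 = 16 / 8.83
c1 = 1.8120

1.8120


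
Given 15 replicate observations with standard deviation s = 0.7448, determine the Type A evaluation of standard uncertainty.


u_A = s / sqrt(n)
u_A = 0.7448 / sqrt(15)
u_A = 0.7448 / 3.8729833
u_A = 0.1923

0.1923


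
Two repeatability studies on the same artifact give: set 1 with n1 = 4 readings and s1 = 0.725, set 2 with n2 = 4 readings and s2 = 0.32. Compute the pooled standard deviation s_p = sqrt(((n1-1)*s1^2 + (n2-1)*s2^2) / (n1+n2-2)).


s_p = sqrt(((n1-1)*s1^2 + (n2-1)*s2^2) / (n1+n2-2))
numerator = (4-1)*0.725^2 + (4-1)*0.32^2 = 1.576875 + 0.3072 = 1.884075
denominator = 4 + 4 - 2 = 6
s_p^2 = 1.884075 / 6 = 0.3140125
s_p = sqrt(0.3140125) = 0.5604

0.5604


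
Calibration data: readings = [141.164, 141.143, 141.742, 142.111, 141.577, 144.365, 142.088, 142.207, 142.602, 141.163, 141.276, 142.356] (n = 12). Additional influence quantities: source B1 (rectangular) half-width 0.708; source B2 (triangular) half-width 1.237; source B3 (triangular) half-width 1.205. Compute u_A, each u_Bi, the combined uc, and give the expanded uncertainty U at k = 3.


mean = (141.164 + 141.143 + 141.742 + 142.111 + 141.577 + 144.365 + 142.088 + 142.207 + 142.602 + 141.163 + 141.276 + 142.356) / 12 = 141.9828333
s = sqrt(sum((x - mean)^2)/(n-1)) = 0.90680887
u_A = s / sqrt(n) = 0.90680887 / sqrt(12) = 0.26177317
u_B1 = 0.708 / sqrt(3) = 0.40876399
u_B2 = 1.237 / sqrt(6) = 0.50500314
u_B3 = 1.205 / sqrt(6) = 0.49193919
uc = sqrt(0.26177317^2 + 0.40876399^2 + 0.50500314^2 + 0.49193919^2) = 0.85594715
U = k * uc = 3 * 0.85594715
U = 2.5678

2.5678


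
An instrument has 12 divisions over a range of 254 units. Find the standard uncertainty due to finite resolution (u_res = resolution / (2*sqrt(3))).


resolution = range / divisions
resolution = 254 / 12 = 21.166667
u_res = resolution / (2*sqrt(3))
u_res = 21.166667 / 3.4641016
u_res = 6.1103

6.1103


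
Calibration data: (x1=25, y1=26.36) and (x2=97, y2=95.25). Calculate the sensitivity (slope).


slope = (y2 - y1) / (x2 - x1)
= (95.25 - 26.36) / (97 - 25)
= 68.8900 / 72
= 0.9568

0.9568


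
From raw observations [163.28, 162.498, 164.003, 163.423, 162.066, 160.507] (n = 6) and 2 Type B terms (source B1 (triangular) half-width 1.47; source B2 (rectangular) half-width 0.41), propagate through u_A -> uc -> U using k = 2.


mean = (163.28 + 162.498 + 164.003 + 163.423 + 162.066 + 160.507) / 6 = 162.6295
s = sqrt(sum((x - mean)^2)/(n-1)) = 1.2473272
u_A = s / sqrt(n) = 1.2473272 / sqrt(6) = 0.5092192
u_B1 = 1.47 / sqrt(6) = 0.60012499
u_B2 = 0.41 / sqrt(3) = 0.23671361
uc = sqrt(0.5092192^2 + 0.60012499^2 + 0.23671361^2) = 0.82188048
U = k * uc = 2 * 0.82188048
U = 1.6438

1.6438


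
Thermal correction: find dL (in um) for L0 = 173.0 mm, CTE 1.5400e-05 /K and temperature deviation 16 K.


dL = L * alpha * dT
= 173.0 * 1.5400e-05 * 16
= 0.0426272 mm
dL_um = 0.0426272 * 1000 = 42.6272 um

42.6272


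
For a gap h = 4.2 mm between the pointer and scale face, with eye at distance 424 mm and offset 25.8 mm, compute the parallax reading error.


error = h * offset / d
= 4.2 * 25.8 / 424
= 0.2556

0.2556


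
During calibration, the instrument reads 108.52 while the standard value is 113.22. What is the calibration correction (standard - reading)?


Correction = standard - reading
= 113.22 - 108.52
= 4.7000

4.7000


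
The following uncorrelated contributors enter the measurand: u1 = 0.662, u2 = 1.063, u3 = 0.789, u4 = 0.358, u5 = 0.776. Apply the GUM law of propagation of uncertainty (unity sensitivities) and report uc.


uc = sqrt(0.662^2 + 1.063^2 + 0.789^2 + 0.358^2 + 0.776^2)
uc = sqrt(2.921074)
uc = 1.7091

1.7091


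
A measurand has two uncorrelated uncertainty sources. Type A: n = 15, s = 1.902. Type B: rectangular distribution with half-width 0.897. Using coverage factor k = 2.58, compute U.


u_A = s / sqrt(n) = 1.902 / sqrt(15) = 0.49109429
u_B = half_width / sqrt(3) = 0.897 / sqrt(3) = 0.51788319
uc = sqrt(u_A^2 + u_B^2) = sqrt(0.49109429^2 + 0.51788319^2) = 0.71370624
U = k * uc = 2.58 * 0.71370624
U = 1.8414

1.8414


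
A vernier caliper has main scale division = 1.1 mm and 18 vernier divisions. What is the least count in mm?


LC = MSD / n_div
= 1.1 / 18
= 0.0611

0.0611


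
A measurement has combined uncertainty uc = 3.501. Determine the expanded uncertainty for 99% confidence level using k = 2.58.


U = k * uc
U = 2.58 * 3.501
U = 9.0326

9.0326


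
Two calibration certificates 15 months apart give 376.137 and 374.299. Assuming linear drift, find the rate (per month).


rate = (v2 - v1) / months
= (374.299 - 376.137) / 15
= -1.8380 / 15
= -0.1225

-0.1225


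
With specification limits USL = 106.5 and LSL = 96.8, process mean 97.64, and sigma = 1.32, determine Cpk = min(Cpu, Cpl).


Cpu = (USL - mean) / (3*sigma) = (106.5 - 97.64) / (3*1.32) = 2.2374
Cpl = (mean - LSL) / (3*sigma) = (97.64 - 96.8) / (3*1.32) = 0.2121
Cpk = min(Cpu, Cpl) = 0.2121

0.2121


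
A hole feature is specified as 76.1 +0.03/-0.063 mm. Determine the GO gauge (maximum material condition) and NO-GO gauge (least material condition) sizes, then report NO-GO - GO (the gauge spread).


GO = nominal - lower_tol (smallest hole = maximum material condition)
GO = 76.1 - 0.063 = 76.037
NO-GO = nominal + upper_tol (largest hole = least material condition)
NO-GO = 76.1 + 0.03 = 76.13
spread = NO-GO - GO = 76.13 - 76.037 = 0.0930

0.0930


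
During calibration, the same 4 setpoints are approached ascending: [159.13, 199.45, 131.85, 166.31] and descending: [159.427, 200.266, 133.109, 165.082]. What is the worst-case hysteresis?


|159.13 - 159.427| = 0.2970
|199.45 - 200.266| = 0.8160
|131.85 - 133.109| = 1.2590
|166.31 - 165.082| = 1.2280
hysteresis = max(diffs) = 1.2590

1.2590


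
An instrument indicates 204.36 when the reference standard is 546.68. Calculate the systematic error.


Systematic error = measured - true
= 204.36 - 546.68
= -342.3200

-342.3200


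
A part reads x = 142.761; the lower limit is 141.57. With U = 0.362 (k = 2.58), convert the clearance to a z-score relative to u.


u = U / k = 0.362 / 2.58 = 0.14031008
margin = |LSL - x| = |141.57 - 142.761| = 1.191
z = margin / u = 1.191 / 0.14031008
z = 8.4883

8.4883


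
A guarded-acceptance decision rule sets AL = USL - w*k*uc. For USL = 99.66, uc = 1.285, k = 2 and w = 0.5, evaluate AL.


U = k * uc = 2 * 1.285 = 2.57
guard band g = w * U = 0.5 * 2.57 = 1.285
AL = USL - g = 99.66 - 1.285
AL = 98.3750

98.3750


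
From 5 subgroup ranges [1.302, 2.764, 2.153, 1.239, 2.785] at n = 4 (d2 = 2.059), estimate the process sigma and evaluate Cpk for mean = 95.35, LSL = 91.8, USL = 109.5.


R_bar = (1.302 + 2.764 + 2.153 + 1.239 + 2.785) / 5 = 2.0486
sigma = R_bar / d2 = 2.0486 / 2.059 = 0.994949
Cp = (USL - LSL)/(6*sigma) = (109.5 - 91.8)/(6*0.994949) = 2.9650
Cpu = (109.5 - 95.35)/(3*0.994949) = 4.7406
Cpl = (95.35 - 91.8)/(3*0.994949) = 1.1893
Cpk = min(Cpu, Cpl) = 1.1893

1.1893


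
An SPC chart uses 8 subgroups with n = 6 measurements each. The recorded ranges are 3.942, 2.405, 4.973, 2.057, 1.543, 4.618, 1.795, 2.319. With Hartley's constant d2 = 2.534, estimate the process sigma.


R_bar = (3.942 + 2.405 + 4.973 + 2.057 + 1.543 + 4.618 + 1.795 + 2.319) / 8
R_bar = 23.652 / 8 = 2.9565
sigma_hat = R_bar / d2 = 2.9565 / 2.534 = 1.1667

1.1667


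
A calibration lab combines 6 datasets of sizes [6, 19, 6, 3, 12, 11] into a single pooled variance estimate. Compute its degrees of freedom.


nu = sum_i (n_i - 1)
nu = ((6 - 1) + (19 - 1) + (6 - 1) + (3 - 1) + (12 - 1) + (11 - 1))
nu = 5 + 18 + 5 + 2 + 11 + 10
nu = 51

51


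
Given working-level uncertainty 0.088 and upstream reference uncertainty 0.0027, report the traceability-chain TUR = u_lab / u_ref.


TUR = u_lab / u_ref
= 0.088 / 0.0027
= 32.5926

32.5926


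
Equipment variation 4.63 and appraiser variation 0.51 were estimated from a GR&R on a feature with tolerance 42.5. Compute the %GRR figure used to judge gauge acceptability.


GRR = sqrt(EV^2 + AV^2) = sqrt(4.63^2 + 0.51^2) = 4.6580039
%GRR = GRR / tol * 100 = 4.6580039 / 42.5 * 100
%GRR = 10.9600

10.9600


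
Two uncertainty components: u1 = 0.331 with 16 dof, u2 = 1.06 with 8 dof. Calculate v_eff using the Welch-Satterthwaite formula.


uc = sqrt(u1^2 + u2^2) = sqrt(0.331^2 + 1.06^2) = 1.1104778
v_eff = uc^4 / (u1^4/v1 + u2^4/v2)
= 1.1104778^4 / (0.331^4/16 + 1.06^4/8)
= 1.5206859 / 0.15855985
v_eff = 9.5906

9.5906


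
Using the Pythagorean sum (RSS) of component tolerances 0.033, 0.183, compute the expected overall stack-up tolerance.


RSS = sqrt(0.033^2 + 0.183^2)
= sqrt(0.034578)
= 0.1860

0.1860


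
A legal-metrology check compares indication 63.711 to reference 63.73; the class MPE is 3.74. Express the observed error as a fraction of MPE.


e = indication - reference = 63.711 - 63.73 = -0.0190
|e| = 0.0190
ratio = |e| / MPE = 0.0190 / 3.74
ratio = 0.0051

0.0051


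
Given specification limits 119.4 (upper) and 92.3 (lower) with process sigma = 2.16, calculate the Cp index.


Cp = (USL - LSL) / (6 * sigma)
= (119.4 - 92.3) / (6 * 2.16)
= 27.1000 / 12.9600
= 2.0910

2.0910


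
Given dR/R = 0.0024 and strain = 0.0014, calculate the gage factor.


GF = (dR/R) / epsilon
= 0.0024 / 0.0014
= 1.7143

1.7143


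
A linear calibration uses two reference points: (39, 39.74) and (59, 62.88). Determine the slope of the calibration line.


slope = (y2 - y1) / (x2 - x1)
= (62.88 - 39.74) / (59 - 39)
= 23.1400 / 20
= 1.1570

1.1570


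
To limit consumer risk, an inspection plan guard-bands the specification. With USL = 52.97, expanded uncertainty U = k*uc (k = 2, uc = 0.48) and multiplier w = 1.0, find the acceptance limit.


U = k * uc = 2 * 0.48 = 0.96
guard band g = w * U = 1.0 * 0.96 = 0.96
AL = USL - g = 52.97 - 0.96
AL = 52.0100

52.0100


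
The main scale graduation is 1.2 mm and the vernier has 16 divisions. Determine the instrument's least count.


LC = MSD / n_div
= 1.2 / 16
= 0.0750

0.0750


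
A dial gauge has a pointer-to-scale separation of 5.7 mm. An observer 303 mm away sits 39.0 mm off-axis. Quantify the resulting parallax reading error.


error = h * offset / d
= 5.7 * 39.0 / 303
= 0.7337

0.7337


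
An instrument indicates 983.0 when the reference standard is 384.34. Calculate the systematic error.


Systematic error = measured - true
= 983.0 - 384.34
= 598.6600

598.6600


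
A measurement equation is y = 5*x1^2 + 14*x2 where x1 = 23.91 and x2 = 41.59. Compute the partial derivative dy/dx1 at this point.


y = 5*x1^2 + 14*x2
dy/dx1 = 2*5*x1
Evaluate at x1 = 23.91: c1 = 10 * 23.91
c1 = 239.1000

239.1000


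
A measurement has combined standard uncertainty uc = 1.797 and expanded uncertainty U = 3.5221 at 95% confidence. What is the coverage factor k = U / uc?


k = U / uc
k = 3.5221 / 1.797
k = 1.96

1.96


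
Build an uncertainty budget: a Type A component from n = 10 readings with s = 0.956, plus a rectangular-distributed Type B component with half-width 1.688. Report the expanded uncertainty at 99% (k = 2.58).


u_A = s / sqrt(n) = 0.956 / sqrt(10) = 0.30231374
u_B = half_width / sqrt(3) = 1.688 / sqrt(3) = 0.97456725
uc = sqrt(u_A^2 + u_B^2) = sqrt(0.30231374^2 + 0.97456725^2) = 1.0203798
U = k * uc = 2.58 * 1.0203798
U = 2.6326

2.6326


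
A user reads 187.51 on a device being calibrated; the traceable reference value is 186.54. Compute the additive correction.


Correction = standard - reading
= 186.54 - 187.51
= -0.9700

-0.9700


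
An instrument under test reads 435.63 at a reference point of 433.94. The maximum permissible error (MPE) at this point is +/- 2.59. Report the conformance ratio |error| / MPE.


e = indication - reference = 435.63 - 433.94 = 1.6900
|e| = 1.6900
ratio = |e| / MPE = 1.6900 / 2.59
ratio = 0.6525

0.6525


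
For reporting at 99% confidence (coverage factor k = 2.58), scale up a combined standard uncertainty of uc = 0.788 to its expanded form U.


U = k * uc
U = 2.58 * 0.788
U = 2.0330

2.0330


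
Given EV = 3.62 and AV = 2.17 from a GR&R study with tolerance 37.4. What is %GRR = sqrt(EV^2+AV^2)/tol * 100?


GRR = sqrt(EV^2 + AV^2) = sqrt(3.62^2 + 2.17^2) = 4.2205805
%GRR = GRR / tol * 100 = 4.2205805 / 37.4 * 100
%GRR = 11.2850

11.2850


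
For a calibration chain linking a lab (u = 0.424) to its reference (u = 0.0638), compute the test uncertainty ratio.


TUR = u_lab / u_ref
= 0.424 / 0.0638
= 6.6458

6.6458


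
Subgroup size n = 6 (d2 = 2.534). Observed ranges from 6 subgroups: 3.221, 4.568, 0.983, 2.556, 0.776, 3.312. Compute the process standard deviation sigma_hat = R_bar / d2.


R_bar = (3.221 + 4.568 + 0.983 + 2.556 + 0.776 + 3.312) / 6
R_bar = 15.416 / 6 = 2.5693333
sigma_hat = R_bar / d2 = 2.5693333 / 2.534 = 1.0139

1.0139


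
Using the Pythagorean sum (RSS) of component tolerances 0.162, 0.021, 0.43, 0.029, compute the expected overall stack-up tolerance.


RSS = sqrt(0.162^2 + 0.021^2 + 0.43^2 + 0.029^2)
= sqrt(0.212426)
= 0.4609

0.4609
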